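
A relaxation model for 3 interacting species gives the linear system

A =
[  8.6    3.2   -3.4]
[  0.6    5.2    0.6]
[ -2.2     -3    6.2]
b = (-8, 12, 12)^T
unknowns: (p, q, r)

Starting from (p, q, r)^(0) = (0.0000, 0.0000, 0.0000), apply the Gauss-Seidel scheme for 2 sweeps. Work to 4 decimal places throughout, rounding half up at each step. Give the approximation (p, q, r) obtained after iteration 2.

Iteration 1:
  p = (-8 - (3.2)·0.0000 - (-3.4)·0.0000) / (8.6) = -0.9302
  q = (12 - (0.6)·-0.9302 - (0.6)·0.0000) / (5.2) = 2.4150
  r = (12 - (-2.2)·-0.9302 - (-3)·2.4150) / (6.2) = 2.7740
Iteration 2:
  p = (-8 - (3.2)·2.4150 - (-3.4)·2.7740) / (8.6) = -0.7321
  q = (12 - (0.6)·-0.7321 - (0.6)·2.7740) / (5.2) = 2.0721
  r = (12 - (-2.2)·-0.7321 - (-3)·2.0721) / (6.2) = 2.6783

(-0.7321, 2.0721, 2.6783)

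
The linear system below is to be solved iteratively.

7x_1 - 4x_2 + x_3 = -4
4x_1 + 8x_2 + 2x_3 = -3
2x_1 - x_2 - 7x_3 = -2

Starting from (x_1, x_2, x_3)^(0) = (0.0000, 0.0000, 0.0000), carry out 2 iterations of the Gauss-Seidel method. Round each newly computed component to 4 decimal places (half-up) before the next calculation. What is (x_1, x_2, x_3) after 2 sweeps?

(-0.6418, -0.0879, 0.1149)

Iteration 1:
  x_1 = (-4 - (-4)·0.0000 - (1)·0.0000) / (7) = -0.5714
  x_2 = (-3 - (4)·-0.5714 - (2)·0.0000) / (8) = -0.0893
  x_3 = (-2 - (2)·-0.5714 - (-1)·-0.0893) / (-7) = 0.1352
Iteration 2:
  x_1 = (-4 - (-4)·-0.0893 - (1)·0.1352) / (7) = -0.6418
  x_2 = (-3 - (4)·-0.6418 - (2)·0.1352) / (8) = -0.0879
  x_3 = (-2 - (2)·-0.6418 - (-1)·-0.0879) / (-7) = 0.1149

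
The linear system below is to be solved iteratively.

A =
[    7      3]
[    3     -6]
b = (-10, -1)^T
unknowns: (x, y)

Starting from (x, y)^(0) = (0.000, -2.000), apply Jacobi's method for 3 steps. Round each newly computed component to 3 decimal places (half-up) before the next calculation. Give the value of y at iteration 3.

-0.583

Iteration 1:
  x = (-10 - (3)·-2.000) / (7) = -0.571
  y = (-1 - (3)·0.000) / (-6) = 0.167
Iteration 2:
  x = (-10 - (3)·0.167) / (7) = -1.500
  y = (-1 - (3)·-0.571) / (-6) = -0.119
Iteration 3:
  x = (-10 - (3)·-0.119) / (7) = -1.378
  y = (-1 - (3)·-1.500) / (-6) = -0.583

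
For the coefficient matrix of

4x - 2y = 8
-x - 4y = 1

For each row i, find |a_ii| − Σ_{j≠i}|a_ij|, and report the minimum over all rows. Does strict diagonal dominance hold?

2

row 1: |4| − (2) = 2
row 2: |-4| − (1) = 3
minimum over rows = 2 → strictly diagonally dominant (convergence guaranteed)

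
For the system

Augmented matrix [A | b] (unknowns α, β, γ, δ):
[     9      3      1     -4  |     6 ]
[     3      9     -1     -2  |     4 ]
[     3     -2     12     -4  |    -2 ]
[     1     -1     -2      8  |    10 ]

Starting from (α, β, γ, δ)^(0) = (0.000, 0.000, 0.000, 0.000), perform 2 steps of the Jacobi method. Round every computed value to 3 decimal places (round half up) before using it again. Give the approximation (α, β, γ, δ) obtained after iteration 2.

(1.093, 0.481, 0.157, 1.180)

Iteration 1:
  α = (6 - (3)·0.000 - (1)·0.000 - (-4)·0.000) / (9) = 0.667
  β = (4 - (3)·0.000 - (-1)·0.000 - (-2)·0.000) / (9) = 0.444
  γ = (-2 - (3)·0.000 - (-2)·0.000 - (-4)·0.000) / (12) = -0.167
  δ = (10 - (1)·0.000 - (-1)·0.000 - (-2)·0.000) / (8) = 1.250
Iteration 2:
  α = (6 - (3)·0.444 - (1)·-0.167 - (-4)·1.250) / (9) = 1.093
  β = (4 - (3)·0.667 - (-1)·-0.167 - (-2)·1.250) / (9) = 0.481
  γ = (-2 - (3)·0.667 - (-2)·0.444 - (-4)·1.250) / (12) = 0.157
  δ = (10 - (1)·0.667 - (-1)·0.444 - (-2)·-0.167) / (8) = 1.180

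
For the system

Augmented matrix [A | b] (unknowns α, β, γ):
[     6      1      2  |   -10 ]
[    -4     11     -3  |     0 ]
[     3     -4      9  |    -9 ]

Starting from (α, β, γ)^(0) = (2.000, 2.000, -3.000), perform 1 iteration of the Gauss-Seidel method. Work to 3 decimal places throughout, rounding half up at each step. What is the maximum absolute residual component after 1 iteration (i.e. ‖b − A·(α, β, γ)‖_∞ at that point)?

5.426

Iteration 1:
  α = (-10 - (1)·2.000 - (2)·-3.000) / (6) = -1.000
  β = (0 - (-4)·-1.000 - (-3)·-3.000) / (11) = -1.182
  γ = (-9 - (3)·-1.000 - (-4)·-1.182) / (9) = -1.192
Residual b − A·x = (-0.434, 5.426, 0.000); ∞-norm = 5.426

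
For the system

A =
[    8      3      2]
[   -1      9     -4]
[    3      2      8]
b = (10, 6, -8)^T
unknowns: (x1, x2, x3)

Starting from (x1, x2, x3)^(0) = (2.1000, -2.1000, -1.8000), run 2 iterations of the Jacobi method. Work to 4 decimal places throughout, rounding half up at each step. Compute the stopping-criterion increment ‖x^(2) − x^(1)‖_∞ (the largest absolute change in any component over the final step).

0.9594

Iteration 1:
  x1 = (10 - (3)·-2.1000 - (2)·-1.8000) / (8) = 2.4875
  x2 = (6 - (-1)·2.1000 - (-4)·-1.8000) / (9) = 0.1000
  x3 = (-8 - (3)·2.1000 - (2)·-2.1000) / (8) = -1.2625
Iteration 2:
  x1 = (10 - (3)·0.1000 - (2)·-1.2625) / (8) = 1.5281
  x2 = (6 - (-1)·2.4875 - (-4)·-1.2625) / (9) = 0.3819
  x3 = (-8 - (3)·2.4875 - (2)·0.1000) / (8) = -1.9578
Change: (-0.9594, 0.2819, -0.6953) → max |·| = 0.9594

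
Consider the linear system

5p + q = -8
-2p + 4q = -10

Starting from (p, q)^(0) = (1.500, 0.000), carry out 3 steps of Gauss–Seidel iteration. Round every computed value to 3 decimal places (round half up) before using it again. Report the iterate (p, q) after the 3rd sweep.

(-1.006, -3.003)

Iteration 1:
  p = (-8 - (1)·0.000) / (5) = -1.600
  q = (-10 - (-2)·-1.600) / (4) = -3.300
Iteration 2:
  p = (-8 - (1)·-3.300) / (5) = -0.940
  q = (-10 - (-2)·-0.940) / (4) = -2.970
Iteration 3:
  p = (-8 - (1)·-2.970) / (5) = -1.006
  q = (-10 - (-2)·-1.006) / (4) = -3.003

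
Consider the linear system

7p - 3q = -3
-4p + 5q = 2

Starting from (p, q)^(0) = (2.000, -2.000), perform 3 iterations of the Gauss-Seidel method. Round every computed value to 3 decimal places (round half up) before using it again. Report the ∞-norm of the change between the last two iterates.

0.202

Iteration 1:
  p = (-3 - (-3)·-2.000) / (7) = -1.286
  q = (2 - (-4)·-1.286) / (5) = -0.629
Iteration 2:
  p = (-3 - (-3)·-0.629) / (7) = -0.698
  q = (2 - (-4)·-0.698) / (5) = -0.158
Iteration 3:
  p = (-3 - (-3)·-0.158) / (7) = -0.496
  q = (2 - (-4)·-0.496) / (5) = 0.003
Change: (0.202, 0.161) → max |·| = 0.202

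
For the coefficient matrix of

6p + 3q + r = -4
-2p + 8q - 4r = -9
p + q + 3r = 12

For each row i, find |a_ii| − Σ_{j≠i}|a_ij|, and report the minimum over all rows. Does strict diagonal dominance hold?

row 1: |6| − (3+1) = 2
row 2: |8| − (2+4) = 2
row 3: |3| − (1+1) = 1
minimum over rows = 1 → strictly diagonally dominant (convergence guaranteed)

1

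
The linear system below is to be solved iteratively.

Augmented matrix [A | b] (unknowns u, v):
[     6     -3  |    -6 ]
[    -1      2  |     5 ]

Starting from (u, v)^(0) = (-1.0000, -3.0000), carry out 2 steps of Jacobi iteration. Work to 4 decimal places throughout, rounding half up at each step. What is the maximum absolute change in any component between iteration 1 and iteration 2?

2.5000

Iteration 1:
  u = (-6 - (-3)·-3.0000) / (6) = -2.5000
  v = (5 - (-1)·-1.0000) / (2) = 2.0000
Iteration 2:
  u = (-6 - (-3)·2.0000) / (6) = 0.0000
  v = (5 - (-1)·-2.5000) / (2) = 1.2500
Change: (2.5000, -0.7500) → max |·| = 2.5000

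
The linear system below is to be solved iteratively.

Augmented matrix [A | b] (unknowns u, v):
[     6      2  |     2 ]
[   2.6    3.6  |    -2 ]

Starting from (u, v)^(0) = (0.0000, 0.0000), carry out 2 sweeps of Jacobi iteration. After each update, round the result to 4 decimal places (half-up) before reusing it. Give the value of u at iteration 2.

Iteration 1:
  u = (2 - (2)·0.0000) / (6) = 0.3333
  v = (-2 - (2.6)·0.0000) / (3.6) = -0.5556
Iteration 2:
  u = (2 - (2)·-0.5556) / (6) = 0.5185
  v = (-2 - (2.6)·0.3333) / (3.6) = -0.7963

0.5185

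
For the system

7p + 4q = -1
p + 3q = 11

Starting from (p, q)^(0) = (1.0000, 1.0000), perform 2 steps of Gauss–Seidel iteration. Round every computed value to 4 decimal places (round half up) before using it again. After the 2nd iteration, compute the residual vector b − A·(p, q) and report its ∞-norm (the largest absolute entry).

2.2130

Iteration 1:
  p = (-1 - (4)·1.0000) / (7) = -0.7143
  q = (11 - (1)·-0.7143) / (3) = 3.9048
Iteration 2:
  p = (-1 - (4)·3.9048) / (7) = -2.3742
  q = (11 - (1)·-2.3742) / (3) = 4.4581
Residual b − A·x = (-2.2130, -0.0001); ∞-norm = 2.2130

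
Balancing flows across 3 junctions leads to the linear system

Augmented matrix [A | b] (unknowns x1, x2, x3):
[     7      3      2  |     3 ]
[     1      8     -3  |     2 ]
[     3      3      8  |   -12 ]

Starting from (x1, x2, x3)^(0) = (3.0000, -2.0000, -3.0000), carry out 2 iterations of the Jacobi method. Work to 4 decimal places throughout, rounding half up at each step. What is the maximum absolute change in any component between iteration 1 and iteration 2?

0.6429

Iteration 1:
  x1 = (3 - (3)·-2.0000 - (2)·-3.0000) / (7) = 2.1429
  x2 = (2 - (1)·3.0000 - (-3)·-3.0000) / (8) = -1.2500
  x3 = (-12 - (3)·3.0000 - (3)·-2.0000) / (8) = -1.8750
Iteration 2:
  x1 = (3 - (3)·-1.2500 - (2)·-1.8750) / (7) = 1.5000
  x2 = (2 - (1)·2.1429 - (-3)·-1.8750) / (8) = -0.7210
  x3 = (-12 - (3)·2.1429 - (3)·-1.2500) / (8) = -1.8348
Change: (-0.6429, 0.5290, 0.0402) → max |·| = 0.6429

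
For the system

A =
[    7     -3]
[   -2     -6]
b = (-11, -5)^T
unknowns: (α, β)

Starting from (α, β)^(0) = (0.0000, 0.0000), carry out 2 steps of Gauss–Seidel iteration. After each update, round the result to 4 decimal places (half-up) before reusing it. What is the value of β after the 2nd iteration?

1.1633

Iteration 1:
  α = (-11 - (-3)·0.0000) / (7) = -1.5714
  β = (-5 - (-2)·-1.5714) / (-6) = 1.3571
Iteration 2:
  α = (-11 - (-3)·1.3571) / (7) = -0.9898
  β = (-5 - (-2)·-0.9898) / (-6) = 1.1633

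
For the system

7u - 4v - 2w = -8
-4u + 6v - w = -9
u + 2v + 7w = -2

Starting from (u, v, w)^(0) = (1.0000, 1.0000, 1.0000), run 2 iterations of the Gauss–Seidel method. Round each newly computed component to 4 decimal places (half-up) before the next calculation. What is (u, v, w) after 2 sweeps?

Iteration 1:
  u = (-8 - (-4)·1.0000 - (-2)·1.0000) / (7) = -0.2857
  v = (-9 - (-4)·-0.2857 - (-1)·1.0000) / (6) = -1.5238
  w = (-2 - (1)·-0.2857 - (2)·-1.5238) / (7) = 0.1905
Iteration 2:
  u = (-8 - (-4)·-1.5238 - (-2)·0.1905) / (7) = -1.9592
  v = (-9 - (-4)·-1.9592 - (-1)·0.1905) / (6) = -2.7744
  w = (-2 - (1)·-1.9592 - (2)·-2.7744) / (7) = 0.7869

(-1.9592, -2.7744, 0.7869)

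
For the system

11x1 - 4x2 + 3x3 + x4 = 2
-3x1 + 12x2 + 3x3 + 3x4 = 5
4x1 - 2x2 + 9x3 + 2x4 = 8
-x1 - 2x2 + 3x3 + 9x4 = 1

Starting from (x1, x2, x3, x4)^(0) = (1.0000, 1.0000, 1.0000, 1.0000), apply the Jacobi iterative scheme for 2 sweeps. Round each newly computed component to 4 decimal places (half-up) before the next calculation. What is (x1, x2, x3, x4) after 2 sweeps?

Iteration 1:
  x1 = (2 - (-4)·1.0000 - (3)·1.0000 - (1)·1.0000) / (11) = 0.1818
  x2 = (5 - (-3)·1.0000 - (3)·1.0000 - (3)·1.0000) / (12) = 0.1667
  x3 = (8 - (4)·1.0000 - (-2)·1.0000 - (2)·1.0000) / (9) = 0.4444
  x4 = (1 - (-1)·1.0000 - (-2)·1.0000 - (3)·1.0000) / (9) = 0.1111
Iteration 2:
  x1 = (2 - (-4)·0.1667 - (3)·0.4444 - (1)·0.1111) / (11) = 0.1111
  x2 = (5 - (-3)·0.1818 - (3)·0.4444 - (3)·0.1111) / (12) = 0.3232
  x3 = (8 - (4)·0.1818 - (-2)·0.1667 - (2)·0.1111) / (9) = 0.8204
  x4 = (1 - (-1)·0.1818 - (-2)·0.1667 - (3)·0.4444) / (9) = 0.0202

(0.1111, 0.3232, 0.8204, 0.0202)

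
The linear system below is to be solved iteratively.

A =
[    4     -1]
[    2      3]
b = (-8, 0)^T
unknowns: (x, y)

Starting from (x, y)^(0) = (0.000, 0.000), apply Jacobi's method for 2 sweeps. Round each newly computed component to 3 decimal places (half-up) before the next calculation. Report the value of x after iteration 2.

Iteration 1:
  x = (-8 - (-1)·0.000) / (4) = -2.000
  y = (0 - (2)·0.000) / (3) = 0.000
Iteration 2:
  x = (-8 - (-1)·0.000) / (4) = -2.000
  y = (0 - (2)·-2.000) / (3) = 1.333

-2.000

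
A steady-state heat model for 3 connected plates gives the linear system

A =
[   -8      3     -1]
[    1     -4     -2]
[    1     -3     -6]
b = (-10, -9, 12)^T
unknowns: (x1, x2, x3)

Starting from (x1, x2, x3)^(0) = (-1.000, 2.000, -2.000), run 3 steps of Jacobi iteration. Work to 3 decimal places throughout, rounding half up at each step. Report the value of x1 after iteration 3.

Iteration 1:
  x1 = (-10 - (3)·2.000 - (-1)·-2.000) / (-8) = 2.250
  x2 = (-9 - (1)·-1.000 - (-2)·-2.000) / (-4) = 3.000
  x3 = (12 - (1)·-1.000 - (-3)·2.000) / (-6) = -3.167
Iteration 2:
  x1 = (-10 - (3)·3.000 - (-1)·-3.167) / (-8) = 2.771
  x2 = (-9 - (1)·2.250 - (-2)·-3.167) / (-4) = 4.396
  x3 = (12 - (1)·2.250 - (-3)·3.000) / (-6) = -3.125
Iteration 3:
  x1 = (-10 - (3)·4.396 - (-1)·-3.125) / (-8) = 3.289
  x2 = (-9 - (1)·2.771 - (-2)·-3.125) / (-4) = 4.505
  x3 = (12 - (1)·2.771 - (-3)·4.396) / (-6) = -3.736

3.289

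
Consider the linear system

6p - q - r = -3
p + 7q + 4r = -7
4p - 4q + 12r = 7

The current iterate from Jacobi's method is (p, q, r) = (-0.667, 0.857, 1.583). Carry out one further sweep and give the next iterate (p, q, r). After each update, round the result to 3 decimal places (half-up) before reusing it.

One sweep:
  p = (-3 - (-1)·0.857 - (-1)·1.583) / (6) = -0.093
  q = (-7 - (1)·-0.667 - (4)·1.583) / (7) = -1.809
  r = (7 - (4)·-0.667 - (-4)·0.857) / (12) = 1.091

(-0.093, -1.809, 1.091)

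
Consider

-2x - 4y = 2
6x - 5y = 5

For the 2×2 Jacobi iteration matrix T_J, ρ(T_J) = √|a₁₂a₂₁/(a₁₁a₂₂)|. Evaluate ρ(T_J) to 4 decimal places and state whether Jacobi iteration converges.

1.5492

a₁₂a₂₁/(a₁₁a₂₂) = (-4)·(6) / ((-2)·(-5)) = -2.400000
ρ = √|-2.400000| = √2.400000 = 1.5492
ρ > 1, so Jacobi diverges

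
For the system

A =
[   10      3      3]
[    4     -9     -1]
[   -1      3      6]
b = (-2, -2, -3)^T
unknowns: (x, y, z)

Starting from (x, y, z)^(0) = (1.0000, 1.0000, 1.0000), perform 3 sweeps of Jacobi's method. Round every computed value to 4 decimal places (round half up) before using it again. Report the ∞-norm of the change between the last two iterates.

0.4120

Iteration 1:
  x = (-2 - (3)·1.0000 - (3)·1.0000) / (10) = -0.8000
  y = (-2 - (4)·1.0000 - (-1)·1.0000) / (-9) = 0.5556
  z = (-3 - (-1)·1.0000 - (3)·1.0000) / (6) = -0.8333
Iteration 2:
  x = (-2 - (3)·0.5556 - (3)·-0.8333) / (10) = -0.1167
  y = (-2 - (4)·-0.8000 - (-1)·-0.8333) / (-9) = -0.0407
  z = (-3 - (-1)·-0.8000 - (3)·0.5556) / (6) = -0.9111
Iteration 3:
  x = (-2 - (3)·-0.0407 - (3)·-0.9111) / (10) = 0.0855
  y = (-2 - (4)·-0.1167 - (-1)·-0.9111) / (-9) = 0.2716
  z = (-3 - (-1)·-0.1167 - (3)·-0.0407) / (6) = -0.4991
Change: (0.2022, 0.3123, 0.4120) → max |·| = 0.4120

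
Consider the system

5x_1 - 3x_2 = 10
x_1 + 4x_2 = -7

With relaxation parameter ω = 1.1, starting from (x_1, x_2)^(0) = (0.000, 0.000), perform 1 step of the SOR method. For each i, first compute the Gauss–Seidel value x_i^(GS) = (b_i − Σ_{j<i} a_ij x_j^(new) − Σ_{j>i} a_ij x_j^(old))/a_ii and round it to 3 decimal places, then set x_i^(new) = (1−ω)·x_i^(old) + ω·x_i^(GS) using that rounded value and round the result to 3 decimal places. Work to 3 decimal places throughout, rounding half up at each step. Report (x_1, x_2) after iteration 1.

(2.200, -2.530)

Iteration 1:
  x_1: GS value = (10 - (-3)·0.000) / (5) = 2.000;  x_1 ← (1−ω)·0.000 + ω·2.000 = 2.200
  x_2: GS value = (-7 - (1)·2.200) / (4) = -2.300;  x_2 ← (1−ω)·0.000 + ω·-2.300 = -2.530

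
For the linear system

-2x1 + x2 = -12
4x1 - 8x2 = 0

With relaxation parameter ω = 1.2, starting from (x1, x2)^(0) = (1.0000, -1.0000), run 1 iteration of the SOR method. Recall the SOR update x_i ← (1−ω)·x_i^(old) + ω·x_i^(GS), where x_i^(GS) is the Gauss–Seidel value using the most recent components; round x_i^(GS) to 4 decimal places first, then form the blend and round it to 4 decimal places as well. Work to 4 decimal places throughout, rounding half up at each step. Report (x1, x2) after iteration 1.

(6.4000, 4.0400)

Iteration 1:
  x1: GS value = (-12 - (1)·-1.0000) / (-2) = 5.5000;  x1 ← (1−ω)·1.0000 + ω·5.5000 = 6.4000
  x2: GS value = (0 - (4)·6.4000) / (-8) = 3.2000;  x2 ← (1−ω)·-1.0000 + ω·3.2000 = 4.0400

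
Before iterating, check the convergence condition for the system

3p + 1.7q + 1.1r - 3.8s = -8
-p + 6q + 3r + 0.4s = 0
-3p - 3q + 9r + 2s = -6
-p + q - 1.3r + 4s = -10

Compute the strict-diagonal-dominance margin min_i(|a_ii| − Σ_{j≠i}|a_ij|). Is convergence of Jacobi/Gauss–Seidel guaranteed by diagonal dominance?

-3.6

row 1: |3| − (1.7+1.1+3.8) = -3.6
row 2: |6| − (1+3+0.4) = 1.6
row 3: |9| − (3+3+2) = 1
row 4: |4| − (1+1+1.3) = 0.7
minimum over rows = -3.6 → not strictly diagonally dominant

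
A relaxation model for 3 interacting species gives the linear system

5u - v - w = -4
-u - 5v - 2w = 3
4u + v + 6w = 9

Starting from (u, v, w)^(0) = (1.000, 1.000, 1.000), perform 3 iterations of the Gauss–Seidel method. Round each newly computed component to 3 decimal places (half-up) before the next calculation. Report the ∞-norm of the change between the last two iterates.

0.070

Iteration 1:
  u = (-4 - (-1)·1.000 - (-1)·1.000) / (5) = -0.400
  v = (3 - (-1)·-0.400 - (-2)·1.000) / (-5) = -0.920
  w = (9 - (4)·-0.400 - (1)·-0.920) / (6) = 1.920
Iteration 2:
  u = (-4 - (-1)·-0.920 - (-1)·1.920) / (5) = -0.600
  v = (3 - (-1)·-0.600 - (-2)·1.920) / (-5) = -1.248
  w = (9 - (4)·-0.600 - (1)·-1.248) / (6) = 2.108
Iteration 3:
  u = (-4 - (-1)·-1.248 - (-1)·2.108) / (5) = -0.628
  v = (3 - (-1)·-0.628 - (-2)·2.108) / (-5) = -1.318
  w = (9 - (4)·-0.628 - (1)·-1.318) / (6) = 2.138
Change: (-0.028, -0.070, 0.030) → max |·| = 0.070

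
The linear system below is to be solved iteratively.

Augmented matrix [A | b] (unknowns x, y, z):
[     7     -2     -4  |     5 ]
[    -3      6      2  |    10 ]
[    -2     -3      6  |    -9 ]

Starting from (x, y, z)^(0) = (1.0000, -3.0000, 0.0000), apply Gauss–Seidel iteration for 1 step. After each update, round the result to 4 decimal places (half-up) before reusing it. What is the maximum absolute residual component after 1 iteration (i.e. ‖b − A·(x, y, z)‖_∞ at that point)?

6.1907

Iteration 1:
  x = (5 - (-2)·-3.0000 - (-4)·0.0000) / (7) = -0.1429
  y = (10 - (-3)·-0.1429 - (2)·0.0000) / (6) = 1.5952
  z = (-9 - (-2)·-0.1429 - (-3)·1.5952) / (6) = -0.7500
Residual b − A·x = (6.1907, 1.5001, -0.0002); ∞-norm = 6.1907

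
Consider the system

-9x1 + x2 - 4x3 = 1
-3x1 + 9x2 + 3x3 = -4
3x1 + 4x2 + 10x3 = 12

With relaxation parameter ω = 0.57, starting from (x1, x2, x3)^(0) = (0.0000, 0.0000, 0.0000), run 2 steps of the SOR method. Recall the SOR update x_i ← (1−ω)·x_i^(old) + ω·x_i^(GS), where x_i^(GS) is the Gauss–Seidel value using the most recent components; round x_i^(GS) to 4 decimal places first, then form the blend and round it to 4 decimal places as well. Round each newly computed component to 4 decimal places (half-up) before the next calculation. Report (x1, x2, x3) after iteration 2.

(-0.2987, -0.5677, 1.1893)

Iteration 1:
  x1: GS value = (1 - (1)·0.0000 - (-4)·0.0000) / (-9) = -0.1111;  x1 ← (1−ω)·0.0000 + ω·-0.1111 = -0.0633
  x2: GS value = (-4 - (-3)·-0.0633 - (3)·0.0000) / (9) = -0.4655;  x2 ← (1−ω)·0.0000 + ω·-0.4655 = -0.2653
  x3: GS value = (12 - (3)·-0.0633 - (4)·-0.2653) / (10) = 1.3251;  x3 ← (1−ω)·0.0000 + ω·1.3251 = 0.7553
Iteration 2:
  x1: GS value = (1 - (1)·-0.2653 - (-4)·0.7553) / (-9) = -0.4763;  x1 ← (1−ω)·-0.0633 + ω·-0.4763 = -0.2987
  x2: GS value = (-4 - (-3)·-0.2987 - (3)·0.7553) / (9) = -0.7958;  x2 ← (1−ω)·-0.2653 + ω·-0.7958 = -0.5677
  x3: GS value = (12 - (3)·-0.2987 - (4)·-0.5677) / (10) = 1.5167;  x3 ← (1−ω)·0.7553 + ω·1.5167 = 1.1893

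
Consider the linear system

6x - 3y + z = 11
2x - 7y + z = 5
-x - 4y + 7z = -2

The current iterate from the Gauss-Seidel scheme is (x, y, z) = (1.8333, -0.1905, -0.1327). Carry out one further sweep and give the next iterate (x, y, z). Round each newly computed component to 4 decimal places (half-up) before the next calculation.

(1.7602, -0.2303, -0.1659)

One sweep:
  x = (11 - (-3)·-0.1905 - (1)·-0.1327) / (6) = 1.7602
  y = (5 - (2)·1.7602 - (1)·-0.1327) / (-7) = -0.2303
  z = (-2 - (-1)·1.7602 - (-4)·-0.2303) / (7) = -0.1659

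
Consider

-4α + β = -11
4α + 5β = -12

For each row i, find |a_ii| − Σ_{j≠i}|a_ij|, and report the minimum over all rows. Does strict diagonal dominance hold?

1

row 1: |-4| − (1) = 3
row 2: |5| − (4) = 1
minimum over rows = 1 → strictly diagonally dominant (convergence guaranteed)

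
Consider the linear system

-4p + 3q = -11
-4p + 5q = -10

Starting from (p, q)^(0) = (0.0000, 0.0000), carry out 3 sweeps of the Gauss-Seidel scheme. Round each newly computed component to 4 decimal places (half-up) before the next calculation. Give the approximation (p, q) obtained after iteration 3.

(2.9900, 0.3920)

Iteration 1:
  p = (-11 - (3)·0.0000) / (-4) = 2.7500
  q = (-10 - (-4)·2.7500) / (5) = 0.2000
Iteration 2:
  p = (-11 - (3)·0.2000) / (-4) = 2.9000
  q = (-10 - (-4)·2.9000) / (5) = 0.3200
Iteration 3:
  p = (-11 - (3)·0.3200) / (-4) = 2.9900
  q = (-10 - (-4)·2.9900) / (5) = 0.3920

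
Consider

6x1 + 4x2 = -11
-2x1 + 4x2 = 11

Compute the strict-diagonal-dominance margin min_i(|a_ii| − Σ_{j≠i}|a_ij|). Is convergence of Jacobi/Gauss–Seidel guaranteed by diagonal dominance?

2

row 1: |6| − (4) = 2
row 2: |4| − (2) = 2
minimum over rows = 2 → strictly diagonally dominant (convergence guaranteed)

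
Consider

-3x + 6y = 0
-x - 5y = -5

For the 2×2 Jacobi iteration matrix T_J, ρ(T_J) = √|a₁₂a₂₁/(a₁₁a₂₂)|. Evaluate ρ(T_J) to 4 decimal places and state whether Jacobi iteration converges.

a₁₂a₂₁/(a₁₁a₂₂) = (6)·(-1) / ((-3)·(-5)) = -0.400000
ρ = √|-0.400000| = √0.400000 = 0.6325
ρ < 1, so Jacobi converges

0.6325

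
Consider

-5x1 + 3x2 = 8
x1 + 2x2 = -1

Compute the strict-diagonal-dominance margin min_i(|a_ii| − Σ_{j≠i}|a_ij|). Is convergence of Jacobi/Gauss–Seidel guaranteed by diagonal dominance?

row 1: |-5| − (3) = 2
row 2: |2| − (1) = 1
minimum over rows = 1 → strictly diagonally dominant (convergence guaranteed)

1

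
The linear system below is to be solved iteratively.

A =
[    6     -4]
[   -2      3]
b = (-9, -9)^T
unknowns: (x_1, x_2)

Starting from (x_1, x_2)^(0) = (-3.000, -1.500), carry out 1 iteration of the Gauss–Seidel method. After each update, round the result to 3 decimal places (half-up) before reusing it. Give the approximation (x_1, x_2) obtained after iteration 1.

Iteration 1:
  x_1 = (-9 - (-4)·-1.500) / (6) = -2.500
  x_2 = (-9 - (-2)·-2.500) / (3) = -4.667

(-2.500, -4.667)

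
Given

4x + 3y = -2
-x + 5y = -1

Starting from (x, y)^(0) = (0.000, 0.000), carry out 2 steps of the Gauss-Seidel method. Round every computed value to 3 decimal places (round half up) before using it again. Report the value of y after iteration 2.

Iteration 1:
  x = (-2 - (3)·0.000) / (4) = -0.500
  y = (-1 - (-1)·-0.500) / (5) = -0.300
Iteration 2:
  x = (-2 - (3)·-0.300) / (4) = -0.275
  y = (-1 - (-1)·-0.275) / (5) = -0.255

-0.255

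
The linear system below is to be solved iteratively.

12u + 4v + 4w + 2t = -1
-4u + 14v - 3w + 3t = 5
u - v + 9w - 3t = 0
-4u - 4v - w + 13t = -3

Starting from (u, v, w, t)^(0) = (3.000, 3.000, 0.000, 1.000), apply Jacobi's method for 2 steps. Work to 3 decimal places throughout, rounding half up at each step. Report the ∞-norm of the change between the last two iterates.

1.897

Iteration 1:
  u = (-1 - (4)·3.000 - (4)·0.000 - (2)·1.000) / (12) = -1.250
  v = (5 - (-4)·3.000 - (-3)·0.000 - (3)·1.000) / (14) = 1.000
  w = (0 - (1)·3.000 - (-1)·3.000 - (-3)·1.000) / (9) = 0.333
  t = (-3 - (-4)·3.000 - (-4)·3.000 - (-1)·0.000) / (13) = 1.615
Iteration 2:
  u = (-1 - (4)·1.000 - (4)·0.333 - (2)·1.615) / (12) = -0.797
  v = (5 - (-4)·-1.250 - (-3)·0.333 - (3)·1.615) / (14) = -0.275
  w = (0 - (1)·-1.250 - (-1)·1.000 - (-3)·1.615) / (9) = 0.788
  t = (-3 - (-4)·-1.250 - (-4)·1.000 - (-1)·0.333) / (13) = -0.282
Change: (0.453, -1.275, 0.455, -1.897) → max |·| = 1.897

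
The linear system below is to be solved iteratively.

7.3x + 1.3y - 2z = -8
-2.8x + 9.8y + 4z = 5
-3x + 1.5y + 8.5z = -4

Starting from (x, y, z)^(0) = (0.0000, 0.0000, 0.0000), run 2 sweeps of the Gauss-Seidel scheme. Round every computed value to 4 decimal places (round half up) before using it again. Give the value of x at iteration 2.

Iteration 1:
  x = (-8 - (1.3)·0.0000 - (-2)·0.0000) / (7.3) = -1.0959
  y = (5 - (-2.8)·-1.0959 - (4)·0.0000) / (9.8) = 0.1971
  z = (-4 - (-3)·-1.0959 - (1.5)·0.1971) / (8.5) = -0.8922
Iteration 2:
  x = (-8 - (1.3)·0.1971 - (-2)·-0.8922) / (7.3) = -1.3754
  y = (5 - (-2.8)·-1.3754 - (4)·-0.8922) / (9.8) = 0.4814
  z = (-4 - (-3)·-1.3754 - (1.5)·0.4814) / (8.5) = -1.0410

-1.3754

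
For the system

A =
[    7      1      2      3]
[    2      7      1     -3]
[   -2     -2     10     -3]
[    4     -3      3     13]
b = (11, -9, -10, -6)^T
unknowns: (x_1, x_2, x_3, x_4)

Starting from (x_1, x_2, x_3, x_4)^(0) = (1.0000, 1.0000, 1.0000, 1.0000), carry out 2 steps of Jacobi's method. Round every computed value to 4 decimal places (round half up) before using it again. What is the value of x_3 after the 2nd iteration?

-1.3450

Iteration 1:
  x_1 = (11 - (1)·1.0000 - (2)·1.0000 - (3)·1.0000) / (7) = 0.7143
  x_2 = (-9 - (2)·1.0000 - (1)·1.0000 - (-3)·1.0000) / (7) = -1.2857
  x_3 = (-10 - (-2)·1.0000 - (-2)·1.0000 - (-3)·1.0000) / (10) = -0.3000
  x_4 = (-6 - (4)·1.0000 - (-3)·1.0000 - (3)·1.0000) / (13) = -0.7692
Iteration 2:
  x_1 = (11 - (1)·-1.2857 - (2)·-0.3000 - (3)·-0.7692) / (7) = 2.1705
  x_2 = (-9 - (2)·0.7143 - (1)·-0.3000 - (-3)·-0.7692) / (7) = -1.7766
  x_3 = (-10 - (-2)·0.7143 - (-2)·-1.2857 - (-3)·-0.7692) / (10) = -1.3450
  x_4 = (-6 - (4)·0.7143 - (-3)·-1.2857 - (3)·-0.3000) / (13) = -0.9088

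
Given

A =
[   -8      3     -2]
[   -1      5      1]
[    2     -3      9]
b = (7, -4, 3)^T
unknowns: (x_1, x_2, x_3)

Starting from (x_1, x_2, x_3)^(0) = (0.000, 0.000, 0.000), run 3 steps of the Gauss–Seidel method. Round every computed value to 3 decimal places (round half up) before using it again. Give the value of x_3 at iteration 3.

Iteration 1:
  x_1 = (7 - (3)·0.000 - (-2)·0.000) / (-8) = -0.875
  x_2 = (-4 - (-1)·-0.875 - (1)·0.000) / (5) = -0.975
  x_3 = (3 - (2)·-0.875 - (-3)·-0.975) / (9) = 0.203
Iteration 2:
  x_1 = (7 - (3)·-0.975 - (-2)·0.203) / (-8) = -1.291
  x_2 = (-4 - (-1)·-1.291 - (1)·0.203) / (5) = -1.099
  x_3 = (3 - (2)·-1.291 - (-3)·-1.099) / (9) = 0.254
Iteration 3:
  x_1 = (7 - (3)·-1.099 - (-2)·0.254) / (-8) = -1.351
  x_2 = (-4 - (-1)·-1.351 - (1)·0.254) / (5) = -1.121
  x_3 = (3 - (2)·-1.351 - (-3)·-1.121) / (9) = 0.260

0.260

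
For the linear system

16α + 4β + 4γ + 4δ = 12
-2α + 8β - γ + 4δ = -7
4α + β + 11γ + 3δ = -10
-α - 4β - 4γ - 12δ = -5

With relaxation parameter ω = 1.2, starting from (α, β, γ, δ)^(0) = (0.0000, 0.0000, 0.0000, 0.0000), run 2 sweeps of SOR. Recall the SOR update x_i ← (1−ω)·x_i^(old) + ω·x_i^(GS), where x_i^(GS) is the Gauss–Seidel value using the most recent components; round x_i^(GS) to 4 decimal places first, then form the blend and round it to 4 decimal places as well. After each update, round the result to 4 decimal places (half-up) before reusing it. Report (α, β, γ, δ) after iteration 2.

Iteration 1:
  α: GS value = (12 - (4)·0.0000 - (4)·0.0000 - (4)·0.0000) / (16) = 0.7500;  α ← (1−ω)·0.0000 + ω·0.7500 = 0.9000
  β: GS value = (-7 - (-2)·0.9000 - (-1)·0.0000 - (4)·0.0000) / (8) = -0.6500;  β ← (1−ω)·0.0000 + ω·-0.6500 = -0.7800
  γ: GS value = (-10 - (4)·0.9000 - (1)·-0.7800 - (3)·0.0000) / (11) = -1.1655;  γ ← (1−ω)·0.0000 + ω·-1.1655 = -1.3986
  δ: GS value = (-5 - (-1)·0.9000 - (-4)·-0.7800 - (-4)·-1.3986) / (-12) = 1.0679;  δ ← (1−ω)·0.0000 + ω·1.0679 = 1.2815
Iteration 2:
  α: GS value = (12 - (4)·-0.7800 - (4)·-1.3986 - (4)·1.2815) / (16) = 0.9743;  α ← (1−ω)·0.9000 + ω·0.9743 = 0.9892
  β: GS value = (-7 - (-2)·0.9892 - (-1)·-1.3986 - (4)·1.2815) / (8) = -1.4433;  β ← (1−ω)·-0.7800 + ω·-1.4433 = -1.5760
  γ: GS value = (-10 - (4)·0.9892 - (1)·-1.5760 - (3)·1.2815) / (11) = -1.4750;  γ ← (1−ω)·-1.3986 + ω·-1.4750 = -1.4903
  δ: GS value = (-5 - (-1)·0.9892 - (-4)·-1.5760 - (-4)·-1.4903) / (-12) = 1.3563;  δ ← (1−ω)·1.2815 + ω·1.3563 = 1.3713

(0.9892, -1.5760, -1.4903, 1.3713)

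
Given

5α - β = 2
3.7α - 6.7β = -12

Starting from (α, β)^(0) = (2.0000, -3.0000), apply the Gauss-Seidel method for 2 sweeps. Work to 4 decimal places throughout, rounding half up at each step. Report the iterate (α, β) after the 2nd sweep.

(0.7361, 2.1975)

Iteration 1:
  α = (2 - (-1)·-3.0000) / (5) = -0.2000
  β = (-12 - (3.7)·-0.2000) / (-6.7) = 1.6806
Iteration 2:
  α = (2 - (-1)·1.6806) / (5) = 0.7361
  β = (-12 - (3.7)·0.7361) / (-6.7) = 2.1975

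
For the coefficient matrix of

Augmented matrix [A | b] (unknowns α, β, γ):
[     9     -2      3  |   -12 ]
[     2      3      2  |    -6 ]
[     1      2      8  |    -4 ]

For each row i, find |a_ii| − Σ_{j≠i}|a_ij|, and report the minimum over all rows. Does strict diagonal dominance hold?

row 1: |9| − (2+3) = 4
row 2: |3| − (2+2) = -1
row 3: |8| − (1+2) = 5
minimum over rows = -1 → not strictly diagonally dominant

-1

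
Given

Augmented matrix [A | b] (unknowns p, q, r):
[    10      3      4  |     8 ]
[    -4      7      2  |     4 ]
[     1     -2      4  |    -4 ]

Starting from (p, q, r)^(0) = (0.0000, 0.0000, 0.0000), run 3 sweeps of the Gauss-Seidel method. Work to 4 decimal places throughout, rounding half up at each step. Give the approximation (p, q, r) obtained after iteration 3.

Iteration 1:
  p = (8 - (3)·0.0000 - (4)·0.0000) / (10) = 0.8000
  q = (4 - (-4)·0.8000 - (2)·0.0000) / (7) = 1.0286
  r = (-4 - (1)·0.8000 - (-2)·1.0286) / (4) = -0.6857
Iteration 2:
  p = (8 - (3)·1.0286 - (4)·-0.6857) / (10) = 0.7657
  q = (4 - (-4)·0.7657 - (2)·-0.6857) / (7) = 1.2049
  r = (-4 - (1)·0.7657 - (-2)·1.2049) / (4) = -0.5890
Iteration 3:
  p = (8 - (3)·1.2049 - (4)·-0.5890) / (10) = 0.6741
  q = (4 - (-4)·0.6741 - (2)·-0.5890) / (7) = 1.1249
  r = (-4 - (1)·0.6741 - (-2)·1.1249) / (4) = -0.6061

(0.6741, 1.1249, -0.6061)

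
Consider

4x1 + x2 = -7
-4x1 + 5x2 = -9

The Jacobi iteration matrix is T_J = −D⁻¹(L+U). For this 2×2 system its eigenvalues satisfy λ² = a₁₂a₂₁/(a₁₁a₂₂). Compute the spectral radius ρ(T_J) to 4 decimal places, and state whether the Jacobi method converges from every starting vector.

0.4472

a₁₂a₂₁/(a₁₁a₂₂) = (1)·(-4) / ((4)·(5)) = -0.200000
ρ = √|-0.200000| = √0.200000 = 0.4472
ρ < 1, so Jacobi converges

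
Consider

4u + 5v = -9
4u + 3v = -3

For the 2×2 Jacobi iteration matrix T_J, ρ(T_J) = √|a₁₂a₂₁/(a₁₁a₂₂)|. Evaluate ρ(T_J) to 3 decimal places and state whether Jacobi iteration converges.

a₁₂a₂₁/(a₁₁a₂₂) = (5)·(4) / ((4)·(3)) = 1.666667
ρ = √|1.666667| = √1.666667 = 1.291
ρ > 1, so Jacobi diverges

1.291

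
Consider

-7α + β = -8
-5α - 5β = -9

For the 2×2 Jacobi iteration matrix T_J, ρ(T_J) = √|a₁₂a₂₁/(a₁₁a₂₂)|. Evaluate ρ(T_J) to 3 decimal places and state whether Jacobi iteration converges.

0.378

a₁₂a₂₁/(a₁₁a₂₂) = (1)·(-5) / ((-7)·(-5)) = -0.142857
ρ = √|-0.142857| = √0.142857 = 0.378
ρ < 1, so Jacobi converges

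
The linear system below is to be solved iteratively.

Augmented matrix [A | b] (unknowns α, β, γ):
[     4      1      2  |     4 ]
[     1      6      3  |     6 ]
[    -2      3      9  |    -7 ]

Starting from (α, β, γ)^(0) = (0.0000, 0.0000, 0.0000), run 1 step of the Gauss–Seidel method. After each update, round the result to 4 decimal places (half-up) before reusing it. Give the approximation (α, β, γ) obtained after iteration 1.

(1.0000, 0.8333, -0.8333)

Iteration 1:
  α = (4 - (1)·0.0000 - (2)·0.0000) / (4) = 1.0000
  β = (6 - (1)·1.0000 - (3)·0.0000) / (6) = 0.8333
  γ = (-7 - (-2)·1.0000 - (3)·0.8333) / (9) = -0.8333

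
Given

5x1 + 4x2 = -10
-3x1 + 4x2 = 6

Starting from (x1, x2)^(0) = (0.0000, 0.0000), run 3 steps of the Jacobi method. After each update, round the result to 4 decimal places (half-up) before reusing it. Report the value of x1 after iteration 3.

-2.0000

Iteration 1:
  x1 = (-10 - (4)·0.0000) / (5) = -2.0000
  x2 = (6 - (-3)·0.0000) / (4) = 1.5000
Iteration 2:
  x1 = (-10 - (4)·1.5000) / (5) = -3.2000
  x2 = (6 - (-3)·-2.0000) / (4) = 0.0000
Iteration 3:
  x1 = (-10 - (4)·0.0000) / (5) = -2.0000
  x2 = (6 - (-3)·-3.2000) / (4) = -0.9000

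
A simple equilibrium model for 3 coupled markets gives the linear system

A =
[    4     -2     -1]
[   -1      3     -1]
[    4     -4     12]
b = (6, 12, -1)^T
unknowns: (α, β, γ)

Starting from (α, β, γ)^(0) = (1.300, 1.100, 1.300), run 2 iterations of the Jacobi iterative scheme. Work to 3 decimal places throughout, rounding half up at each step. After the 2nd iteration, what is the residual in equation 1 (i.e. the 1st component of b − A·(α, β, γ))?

Iteration 1:
  α = (6 - (-2)·1.100 - (-1)·1.300) / (4) = 2.375
  β = (12 - (-1)·1.300 - (-1)·1.300) / (3) = 4.867
  γ = (-1 - (4)·1.300 - (-4)·1.100) / (12) = -0.150
Iteration 2:
  α = (6 - (-2)·4.867 - (-1)·-0.150) / (4) = 3.896
  β = (12 - (-1)·2.375 - (-1)·-0.150) / (3) = 4.742
  γ = (-1 - (4)·2.375 - (-4)·4.867) / (12) = 0.747
Residual b − A·x = (0.647, 2.417, -6.580)

0.647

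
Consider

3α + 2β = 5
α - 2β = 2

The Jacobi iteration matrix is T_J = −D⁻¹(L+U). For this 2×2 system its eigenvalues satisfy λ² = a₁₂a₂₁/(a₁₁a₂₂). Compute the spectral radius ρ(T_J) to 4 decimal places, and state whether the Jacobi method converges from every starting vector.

a₁₂a₂₁/(a₁₁a₂₂) = (2)·(1) / ((3)·(-2)) = -0.333333
ρ = √|-0.333333| = √0.333333 = 0.5774
ρ < 1, so Jacobi converges

0.5774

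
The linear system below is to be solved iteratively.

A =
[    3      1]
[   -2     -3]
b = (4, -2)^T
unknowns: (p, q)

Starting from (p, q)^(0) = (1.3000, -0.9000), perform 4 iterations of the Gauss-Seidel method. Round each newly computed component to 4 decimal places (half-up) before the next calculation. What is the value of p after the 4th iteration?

Iteration 1:
  p = (4 - (1)·-0.9000) / (3) = 1.6333
  q = (-2 - (-2)·1.6333) / (-3) = -0.4222
Iteration 2:
  p = (4 - (1)·-0.4222) / (3) = 1.4741
  q = (-2 - (-2)·1.4741) / (-3) = -0.3161
Iteration 3:
  p = (4 - (1)·-0.3161) / (3) = 1.4387
  q = (-2 - (-2)·1.4387) / (-3) = -0.2925
Iteration 4:
  p = (4 - (1)·-0.2925) / (3) = 1.4308
  q = (-2 - (-2)·1.4308) / (-3) = -0.2872

1.4308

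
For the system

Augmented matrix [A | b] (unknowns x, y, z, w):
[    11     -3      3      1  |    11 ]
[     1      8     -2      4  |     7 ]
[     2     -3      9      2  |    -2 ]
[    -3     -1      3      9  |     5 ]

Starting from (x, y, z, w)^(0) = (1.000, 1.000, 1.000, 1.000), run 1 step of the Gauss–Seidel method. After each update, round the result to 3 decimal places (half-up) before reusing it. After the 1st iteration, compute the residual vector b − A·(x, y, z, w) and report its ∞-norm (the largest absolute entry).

Iteration 1:
  x = (11 - (-3)·1.000 - (3)·1.000 - (1)·1.000) / (11) = 0.909
  y = (7 - (1)·0.909 - (-2)·1.000 - (4)·1.000) / (8) = 0.511
  z = (-2 - (2)·0.909 - (-3)·0.511 - (2)·1.000) / (9) = -0.476
  w = (5 - (-3)·0.909 - (-1)·0.511 - (3)·-0.476) / (9) = 1.074
Residual b − A·x = (2.888, -3.245, -0.149, 0.000); ∞-norm = 3.245

3.245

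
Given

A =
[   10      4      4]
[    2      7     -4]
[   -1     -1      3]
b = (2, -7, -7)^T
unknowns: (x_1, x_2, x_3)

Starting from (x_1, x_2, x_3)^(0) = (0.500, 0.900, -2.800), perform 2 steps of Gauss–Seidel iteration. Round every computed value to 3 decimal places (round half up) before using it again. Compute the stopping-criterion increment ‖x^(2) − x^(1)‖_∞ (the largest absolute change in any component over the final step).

1.578

Iteration 1:
  x_1 = (2 - (4)·0.900 - (4)·-2.800) / (10) = 0.960
  x_2 = (-7 - (2)·0.960 - (-4)·-2.800) / (7) = -2.874
  x_3 = (-7 - (-1)·0.960 - (-1)·-2.874) / (3) = -2.971
Iteration 2:
  x_1 = (2 - (4)·-2.874 - (4)·-2.971) / (10) = 2.538
  x_2 = (-7 - (2)·2.538 - (-4)·-2.971) / (7) = -3.423
  x_3 = (-7 - (-1)·2.538 - (-1)·-3.423) / (3) = -2.628
Change: (1.578, -0.549, 0.343) → max |·| = 1.578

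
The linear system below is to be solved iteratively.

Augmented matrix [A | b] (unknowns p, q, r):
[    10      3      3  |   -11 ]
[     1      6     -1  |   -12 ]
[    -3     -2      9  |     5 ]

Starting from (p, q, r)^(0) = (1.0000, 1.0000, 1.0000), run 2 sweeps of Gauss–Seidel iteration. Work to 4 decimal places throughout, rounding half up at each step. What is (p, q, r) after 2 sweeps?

(-0.5283, -1.9712, -0.0586)

Iteration 1:
  p = (-11 - (3)·1.0000 - (3)·1.0000) / (10) = -1.7000
  q = (-12 - (1)·-1.7000 - (-1)·1.0000) / (6) = -1.5500
  r = (5 - (-3)·-1.7000 - (-2)·-1.5500) / (9) = -0.3556
Iteration 2:
  p = (-11 - (3)·-1.5500 - (3)·-0.3556) / (10) = -0.5283
  q = (-12 - (1)·-0.5283 - (-1)·-0.3556) / (6) = -1.9712
  r = (5 - (-3)·-0.5283 - (-2)·-1.9712) / (9) = -0.0586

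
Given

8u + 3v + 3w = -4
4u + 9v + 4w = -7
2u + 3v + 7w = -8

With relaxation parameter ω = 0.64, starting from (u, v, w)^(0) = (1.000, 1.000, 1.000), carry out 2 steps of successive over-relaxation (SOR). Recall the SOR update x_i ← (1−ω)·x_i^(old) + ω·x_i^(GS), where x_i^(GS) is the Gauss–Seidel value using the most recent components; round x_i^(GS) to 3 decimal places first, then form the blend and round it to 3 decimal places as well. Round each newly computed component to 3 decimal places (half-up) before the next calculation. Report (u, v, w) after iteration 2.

(-0.357, -0.444, -0.620)

Iteration 1:
  u: GS value = (-4 - (3)·1.000 - (3)·1.000) / (8) = -1.250;  u ← (1−ω)·1.000 + ω·-1.250 = -0.440
  v: GS value = (-7 - (4)·-0.440 - (4)·1.000) / (9) = -1.027;  v ← (1−ω)·1.000 + ω·-1.027 = -0.297
  w: GS value = (-8 - (2)·-0.440 - (3)·-0.297) / (7) = -0.890;  w ← (1−ω)·1.000 + ω·-0.890 = -0.210
Iteration 2:
  u: GS value = (-4 - (3)·-0.297 - (3)·-0.210) / (8) = -0.310;  u ← (1−ω)·-0.440 + ω·-0.310 = -0.357
  v: GS value = (-7 - (4)·-0.357 - (4)·-0.210) / (9) = -0.526;  v ← (1−ω)·-0.297 + ω·-0.526 = -0.444
  w: GS value = (-8 - (2)·-0.357 - (3)·-0.444) / (7) = -0.851;  w ← (1−ω)·-0.210 + ω·-0.851 = -0.620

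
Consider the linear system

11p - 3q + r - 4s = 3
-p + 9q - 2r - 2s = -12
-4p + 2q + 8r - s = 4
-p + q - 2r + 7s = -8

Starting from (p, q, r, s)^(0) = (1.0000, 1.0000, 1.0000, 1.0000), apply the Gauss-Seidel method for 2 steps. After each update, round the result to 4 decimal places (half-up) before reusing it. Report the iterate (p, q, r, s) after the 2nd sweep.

Iteration 1:
  p = (3 - (-3)·1.0000 - (1)·1.0000 - (-4)·1.0000) / (11) = 0.8182
  q = (-12 - (-1)·0.8182 - (-2)·1.0000 - (-2)·1.0000) / (9) = -0.7980
  r = (4 - (-4)·0.8182 - (2)·-0.7980 - (-1)·1.0000) / (8) = 1.2336
  s = (-8 - (-1)·0.8182 - (1)·-0.7980 - (-2)·1.2336) / (7) = -0.5595
Iteration 2:
  p = (3 - (-3)·-0.7980 - (1)·1.2336 - (-4)·-0.5595) / (11) = -0.2605
  q = (-12 - (-1)·-0.2605 - (-2)·1.2336 - (-2)·-0.5595) / (9) = -1.2125
  r = (4 - (-4)·-0.2605 - (2)·-1.2125 - (-1)·-0.5595) / (8) = 0.6029
  s = (-8 - (-1)·-0.2605 - (1)·-1.2125 - (-2)·0.6029) / (7) = -0.8346

(-0.2605, -1.2125, 0.6029, -0.8346)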